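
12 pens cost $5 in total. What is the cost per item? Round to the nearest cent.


Total cost: $5
Number of items: 12
Unit price: $5 / 12 = $0.4166... ≈ $0.42

$0.42


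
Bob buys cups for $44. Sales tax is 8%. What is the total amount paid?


Calculate the tax:
8% of $44 = $3.52
Add tax to price:
$44 + $3.52 = $47.52

$47.52


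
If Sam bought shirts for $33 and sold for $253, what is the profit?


Selling price = $253
Cost price = $33
Profit = selling price - cost price:
Profit = $253 - $33 = $220

$220


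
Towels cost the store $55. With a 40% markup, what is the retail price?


Calculate the markup amount:
40% of $55 = $22
Add to cost:
$55 + $22 = $77

$77


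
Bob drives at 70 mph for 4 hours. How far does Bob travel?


Use the formula: distance = speed x time
Speed = 70 mph, Time = 4 hours
70 x 4 = 280 miles

280 miles


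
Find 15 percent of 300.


Convert percentage to decimal:
15% = 0.15
Multiply:
300 x 0.15 = 45

45


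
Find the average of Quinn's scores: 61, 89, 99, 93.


Add the scores:
61 + 89 + 99 + 93 = 342
Divide by the number of tests:
342 / 4 = 85.5

85.5


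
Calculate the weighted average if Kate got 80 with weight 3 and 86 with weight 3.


Weighted sum:
3 x 80 + 3 x 86 = 498
Total weight:
3 + 3 = 6
Weighted average:
498 / 6 = 83

83


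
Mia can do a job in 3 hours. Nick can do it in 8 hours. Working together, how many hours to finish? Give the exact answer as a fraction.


Mia's rate: 1/3 of the job per hour
Nick's rate: 1/8 of the job per hour
Combined rate: 1/3 + 1/8 = 11/24 per hour
Time = 1 / (11/24) = 24/11 hours (≈ 2.18 hours)

24/11 hours


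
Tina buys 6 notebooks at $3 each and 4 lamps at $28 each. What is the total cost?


Cost of notebooks:
6 x $3 = $18
Cost of lamps:
4 x $28 = $112
Add both:
$18 + $112 = $130

$130


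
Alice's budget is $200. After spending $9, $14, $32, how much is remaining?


Add up expenses:
$9 + $14 + $32 = $55
Subtract from budget:
$200 - $55 = $145

$145


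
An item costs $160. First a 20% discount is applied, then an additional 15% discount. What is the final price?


First discount:
20% of $160 = $32
Price after first discount:
$160 - $32 = $128
Second discount:
15% of $128 = $19.20
Final price:
$128 - $19.20 = $108.80

$108.80


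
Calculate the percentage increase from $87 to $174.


Find the absolute change:
|174 - 87| = 87
Divide by original and multiply by 100:
87 / 87 x 100 = 100%

100%


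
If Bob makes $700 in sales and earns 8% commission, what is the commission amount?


Convert rate to decimal:
8% = 0.08
Multiply by sales:
$700 x 0.08 = $56

$56


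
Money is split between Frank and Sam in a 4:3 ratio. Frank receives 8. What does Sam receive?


Find the multiplier:
8 / 4 = 2
Apply to Sam's share:
3 x 2 = 6

6


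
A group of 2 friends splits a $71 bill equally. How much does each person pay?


Total bill: $71
Number of people: 2
Each pays: $71 / 2 = $35.50

$35.50


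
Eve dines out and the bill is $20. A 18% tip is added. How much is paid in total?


Calculate the tip:
18% of $20 = $3.60
Add tip to meal cost:
$20 + $3.60 = $23.60

$23.60


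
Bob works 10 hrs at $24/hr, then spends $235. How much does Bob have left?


Calculate earnings:
10 x $24 = $240
Subtract spending:
$240 - $235 = $5

$5


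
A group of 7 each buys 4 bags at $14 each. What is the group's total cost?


Cost per person:
4 x $14 = $56
Group total:
7 x $56 = $392

$392


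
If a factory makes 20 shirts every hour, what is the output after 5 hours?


Production rate: 20 shirts per hour
Time: 5 hours
Total: 20 x 5 = 100 shirts

100 shirts


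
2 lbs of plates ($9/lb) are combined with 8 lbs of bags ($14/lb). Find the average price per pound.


Cost of plates:
2 x $9 = $18
Cost of bags:
8 x $14 = $112
Total cost: $18 + $112 = $130
Total weight: 10 lbs
Average: $130 / 10 = $13/lb

$13/lb


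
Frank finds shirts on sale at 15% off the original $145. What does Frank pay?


Calculate the discount amount:
15% of $145 = $21.75
Subtract from original:
$145 - $21.75 = $123.25

$123.25


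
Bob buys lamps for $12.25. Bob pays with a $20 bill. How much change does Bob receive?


Start with the amount paid:
$20
Subtract the price:
$20 - $12.25 = $7.75

$7.75


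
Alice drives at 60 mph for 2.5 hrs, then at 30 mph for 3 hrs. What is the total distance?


Leg 1 distance:
60 x 2.5 = 150 miles
Leg 2 distance:
30 x 3 = 90 miles
Total distance:
150 + 90 = 240 miles

240 miles


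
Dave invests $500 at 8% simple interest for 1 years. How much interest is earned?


Use the formula I = P x R x T / 100
P x R x T = 500 x 8 x 1 = 4000
I = 4000 / 100 = $40

$40


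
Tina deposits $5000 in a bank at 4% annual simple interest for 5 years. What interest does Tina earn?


Use the formula I = P x R x T / 100
P x R x T = 5000 x 4 x 5 = 100000
I = 100000 / 100 = $1000

$1000


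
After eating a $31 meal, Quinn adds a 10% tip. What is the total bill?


Calculate the tip:
10% of $31 = $3.10
Add tip to meal cost:
$31 + $3.10 = $34.10

$34.10


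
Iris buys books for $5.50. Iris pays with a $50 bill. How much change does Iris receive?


Start with the amount paid:
$50
Subtract the price:
$50 - $5.50 = $44.50

$44.50


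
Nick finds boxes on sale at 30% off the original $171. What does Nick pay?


Calculate the discount amount:
30% of $171 = $51.30
Subtract from original:
$171 - $51.30 = $119.70

$119.70


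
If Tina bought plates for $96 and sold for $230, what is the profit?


Selling price = $230
Cost price = $96
Profit = selling price - cost price:
Profit = $230 - $96 = $134

$134


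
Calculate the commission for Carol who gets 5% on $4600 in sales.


Convert rate to decimal:
5% = 0.05
Multiply by sales:
$4600 x 0.05 = $230

$230


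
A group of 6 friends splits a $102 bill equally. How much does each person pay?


Total bill: $102
Number of people: 6
Each pays: $102 / 6 = $17

$17


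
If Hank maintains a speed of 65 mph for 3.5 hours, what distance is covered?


Use the formula: distance = speed x time
Speed = 65 mph, Time = 3.5 hours
65 x 3.5 = 227.5 miles

227.5 miles


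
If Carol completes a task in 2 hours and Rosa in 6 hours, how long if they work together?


Carol's rate: 1/2 of the job per hour
Rosa's rate: 1/6 of the job per hour
Combined rate: 1/2 + 1/6 = 2/3 per hour
Time = 1 / (2/3) = 3/2 = 1.5 hours

1.5 hours


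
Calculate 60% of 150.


Convert percentage to decimal:
60% = 0.6
Multiply:
150 x 0.6 = 90

90


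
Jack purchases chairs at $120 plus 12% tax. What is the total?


Calculate the tax:
12% of $120 = $14.40
Add tax to price:
$120 + $14.40 = $134.40

$134.40


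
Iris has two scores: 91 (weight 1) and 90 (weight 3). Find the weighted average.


Weighted sum:
1 x 91 + 3 x 90 = 361
Total weight:
1 + 3 = 4
Weighted average:
361 / 4 = 90.25

90.25


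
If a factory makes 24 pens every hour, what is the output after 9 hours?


Production rate: 24 pens per hour
Time: 9 hours
Total: 24 x 9 = 216 pens

216 pens


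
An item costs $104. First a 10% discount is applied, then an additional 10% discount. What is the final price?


First discount:
10% of $104 = $10.40
Price after first discount:
$104 - $10.40 = $93.60
Second discount:
10% of $93.60 = $9.36
Final price:
$93.60 - $9.36 = $84.24

$84.24


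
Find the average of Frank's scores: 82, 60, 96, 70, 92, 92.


Add the scores:
82 + 60 + 96 + 70 + 92 + 92 = 492
Divide by the number of tests:
492 / 6 = 82

82


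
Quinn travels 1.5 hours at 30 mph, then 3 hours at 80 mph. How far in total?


Leg 1 distance:
30 x 1.5 = 45 miles
Leg 2 distance:
80 x 3 = 240 miles
Total distance:
45 + 240 = 285 miles

285 miles


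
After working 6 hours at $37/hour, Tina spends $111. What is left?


Calculate earnings:
6 x $37 = $222
Subtract spending:
$222 - $111 = $111

$111


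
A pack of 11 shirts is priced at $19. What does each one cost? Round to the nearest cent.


Total cost: $19
Number of items: 11
Unit price: $19 / 11 = $1.7272... ≈ $1.73

$1.73


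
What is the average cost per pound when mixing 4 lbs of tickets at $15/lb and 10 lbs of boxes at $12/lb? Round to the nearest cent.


Cost of tickets:
4 x $15 = $60
Cost of boxes:
10 x $12 = $120
Total cost: $60 + $120 = $180
Total weight: 14 lbs
Average: $180 / 14 = $12.8571... ≈ $12.86/lb

$12.86/lb


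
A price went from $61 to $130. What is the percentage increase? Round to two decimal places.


Find the absolute change:
|130 - 61| = 69
Divide by original and multiply by 100:
69 / 61 x 100 = 113.1147...% ≈ 113.11%

113.11%


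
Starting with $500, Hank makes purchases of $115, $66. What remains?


Add up expenses:
$115 + $66 = $181
Subtract from budget:
$500 - $181 = $319

$319


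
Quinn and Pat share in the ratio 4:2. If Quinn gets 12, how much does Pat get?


Find the multiplier:
12 / 4 = 3
Apply to Pat's share:
2 x 3 = 6

6


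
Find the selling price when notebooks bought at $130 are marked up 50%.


Calculate the markup amount:
50% of $130 = $65
Add to cost:
$130 + $65 = $195

$195


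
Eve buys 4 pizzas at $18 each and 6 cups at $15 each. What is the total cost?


Cost of pizzas:
4 x $18 = $72
Cost of cups:
6 x $15 = $90
Add both:
$72 + $90 = $162

$162


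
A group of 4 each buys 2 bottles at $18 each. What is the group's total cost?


Cost per person:
2 x $18 = $36
Group total:
4 x $36 = $144

$144


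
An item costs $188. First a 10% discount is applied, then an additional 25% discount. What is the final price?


First discount:
10% of $188 = $18.80
Price after first discount:
$188 - $18.80 = $169.20
Second discount:
25% of $169.20 = $42.30
Final price:
$169.20 - $42.30 = $126.90

$126.90


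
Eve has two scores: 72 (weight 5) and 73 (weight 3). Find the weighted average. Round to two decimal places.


Weighted sum:
5 x 72 + 3 x 73 = 579
Total weight:
5 + 3 = 8
Weighted average:
579 / 8 = 72.375 ≈ 72.38

72.38


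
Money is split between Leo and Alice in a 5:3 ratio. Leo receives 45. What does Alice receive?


Find the multiplier:
45 / 5 = 9
Apply to Alice's share:
3 x 9 = 27

27


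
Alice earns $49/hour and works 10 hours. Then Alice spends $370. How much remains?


Calculate earnings:
10 x $49 = $490
Subtract spending:
$490 - $370 = $120

$120


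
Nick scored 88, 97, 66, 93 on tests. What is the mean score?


Add the scores:
88 + 97 + 66 + 93 = 344
Divide by the number of tests:
344 / 4 = 86

86


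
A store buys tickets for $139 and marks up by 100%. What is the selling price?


Calculate the markup amount:
100% of $139 = $139
Add to cost:
$139 + $139 = $278

$278


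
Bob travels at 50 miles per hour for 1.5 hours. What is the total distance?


Use the formula: distance = speed x time
Speed = 50 mph, Time = 1.5 hours
50 x 1.5 = 75 miles

75 miles


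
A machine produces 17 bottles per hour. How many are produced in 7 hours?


Production rate: 17 bottles per hour
Time: 7 hours
Total: 17 x 7 = 119 bottles

119 bottles


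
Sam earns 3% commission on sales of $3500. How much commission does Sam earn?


Convert rate to decimal:
3% = 0.03
Multiply by sales:
$3500 x 0.03 = $105

$105


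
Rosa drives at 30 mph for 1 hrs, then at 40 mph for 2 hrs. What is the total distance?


Leg 1 distance:
30 x 1 = 30 miles
Leg 2 distance:
40 x 2 = 80 miles
Total distance:
30 + 80 = 110 miles

110 miles


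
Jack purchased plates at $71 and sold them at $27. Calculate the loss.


Selling price = $27
Cost price = $71
Loss = cost price - selling price:
Loss = $71 - $27 = $44

$44


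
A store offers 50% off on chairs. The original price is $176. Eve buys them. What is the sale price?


Calculate the discount amount:
50% of $176 = $88
Subtract from original:
$176 - $88 = $88

$88


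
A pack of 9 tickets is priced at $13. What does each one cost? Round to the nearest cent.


Total cost: $13
Number of items: 9
Unit price: $13 / 9 = $1.4444... ≈ $1.44

$1.44


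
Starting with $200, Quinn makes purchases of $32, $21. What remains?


Add up expenses:
$32 + $21 = $53
Subtract from budget:
$200 - $53 = $147

$147


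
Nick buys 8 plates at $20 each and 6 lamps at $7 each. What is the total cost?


Cost of plates:
8 x $20 = $160
Cost of lamps:
6 x $7 = $42
Add both:
$160 + $42 = $202

$202


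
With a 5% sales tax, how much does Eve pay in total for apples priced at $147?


Calculate the tax:
5% of $147 = $7.35
Add tax to price:
$147 + $7.35 = $154.35

$154.35


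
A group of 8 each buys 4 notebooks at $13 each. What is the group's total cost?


Cost per person:
4 x $13 = $52
Group total:
8 x $52 = $416

$416


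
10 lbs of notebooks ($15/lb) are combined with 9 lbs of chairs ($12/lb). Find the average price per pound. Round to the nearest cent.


Cost of notebooks:
10 x $15 = $150
Cost of chairs:
9 x $12 = $108
Total cost: $150 + $108 = $258
Total weight: 19 lbs
Average: $258 / 19 = $13.5789... ≈ $13.58/lb

$13.58/lb


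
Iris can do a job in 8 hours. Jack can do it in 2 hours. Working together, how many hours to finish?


Iris's rate: 1/8 of the job per hour
Jack's rate: 1/2 of the job per hour
Combined rate: 1/8 + 1/2 = 5/8 per hour
Time = 1 / (5/8) = 8/5 = 1.6 hours

1.6 hours


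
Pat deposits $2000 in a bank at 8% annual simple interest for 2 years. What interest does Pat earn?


Use the formula I = P x R x T / 100
P x R x T = 2000 x 8 x 2 = 32000
I = 32000 / 100 = $320

$320


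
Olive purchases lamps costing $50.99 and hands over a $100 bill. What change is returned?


Start with the amount paid:
$100
Subtract the price:
$100 - $50.99 = $49.01

$49.01


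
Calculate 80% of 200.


Convert percentage to decimal:
80% = 0.8
Multiply:
200 x 0.8 = 160

160


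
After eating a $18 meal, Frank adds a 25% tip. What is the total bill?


Calculate the tip:
25% of $18 = $4.50
Add tip to meal cost:
$18 + $4.50 = $22.50

$22.50


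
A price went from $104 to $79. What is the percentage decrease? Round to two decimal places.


Find the absolute change:
|79 - 104| = 25
Divide by original and multiply by 100:
25 / 104 x 100 = 24.0384...% ≈ 24.04%

24.04%


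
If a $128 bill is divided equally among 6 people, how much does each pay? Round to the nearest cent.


Total bill: $128
Number of people: 6
Each pays: $128 / 6 = $21.3333... ≈ $21.33

$21.33


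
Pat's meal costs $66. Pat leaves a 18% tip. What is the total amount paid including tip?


Calculate the tip:
18% of $66 = $11.88
Add tip to meal cost:
$66 + $11.88 = $77.88

$77.88


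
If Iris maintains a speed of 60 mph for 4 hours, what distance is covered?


Use the formula: distance = speed x time
Speed = 60 mph, Time = 4 hours
60 x 4 = 240 miles

240 miles


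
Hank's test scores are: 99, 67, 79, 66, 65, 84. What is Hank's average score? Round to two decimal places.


Add the scores:
99 + 67 + 79 + 66 + 65 + 84 = 460
Divide by the number of tests:
460 / 6 = 76.6666... ≈ 76.67

76.67


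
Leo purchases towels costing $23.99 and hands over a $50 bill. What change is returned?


Start with the amount paid:
$50
Subtract the price:
$50 - $23.99 = $26.01

$26.01


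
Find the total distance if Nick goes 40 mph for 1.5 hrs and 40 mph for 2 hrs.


Leg 1 distance:
40 x 1.5 = 60 miles
Leg 2 distance:
40 x 2 = 80 miles
Total distance:
60 + 80 = 140 miles

140 miles


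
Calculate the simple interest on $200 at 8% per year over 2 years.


Use the formula I = P x R x T / 100
P x R x T = 200 x 8 x 2 = 3200
I = 3200 / 100 = $32

$32


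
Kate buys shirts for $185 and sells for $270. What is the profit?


Selling price = $270
Cost price = $185
Profit = selling price - cost price:
Profit = $270 - $185 = $85

$85


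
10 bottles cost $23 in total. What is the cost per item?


Total cost: $23
Number of items: 10
Unit price: $23 / 10 = $2.30

$2.30


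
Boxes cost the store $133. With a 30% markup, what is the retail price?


Calculate the markup amount:
30% of $133 = $39.90
Add to cost:
$133 + $39.90 = $172.90

$172.90


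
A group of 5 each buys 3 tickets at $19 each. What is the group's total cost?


Cost per person:
3 x $19 = $57
Group total:
5 x $57 = $285

$285


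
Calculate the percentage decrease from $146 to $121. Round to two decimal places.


Find the absolute change:
|121 - 146| = 25
Divide by original and multiply by 100:
25 / 146 x 100 = 17.1232...% ≈ 17.12%

17.12%


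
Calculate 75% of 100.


Convert percentage to decimal:
75% = 0.75
Multiply:
100 x 0.75 = 75

75


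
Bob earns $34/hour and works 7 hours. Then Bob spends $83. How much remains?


Calculate earnings:
7 x $34 = $238
Subtract spending:
$238 - $83 = $155

$155


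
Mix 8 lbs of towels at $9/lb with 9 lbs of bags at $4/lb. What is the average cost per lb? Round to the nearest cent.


Cost of towels:
8 x $9 = $72
Cost of bags:
9 x $4 = $36
Total cost: $72 + $36 = $108
Total weight: 17 lbs
Average: $108 / 17 = $6.3529... ≈ $6.35/lb

$6.35/lb


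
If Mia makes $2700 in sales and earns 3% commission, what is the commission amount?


Convert rate to decimal:
3% = 0.03
Multiply by sales:
$2700 x 0.03 = $81

$81


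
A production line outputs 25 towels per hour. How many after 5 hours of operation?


Production rate: 25 towels per hour
Time: 5 hours
Total: 25 x 5 = 125 towels

125 towels


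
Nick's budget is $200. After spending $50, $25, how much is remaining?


Add up expenses:
$50 + $25 = $75
Subtract from budget:
$200 - $75 = $125

$125


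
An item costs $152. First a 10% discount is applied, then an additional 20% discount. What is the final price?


First discount:
10% of $152 = $15.20
Price after first discount:
$152 - $15.20 = $136.80
Second discount:
20% of $136.80 = $27.36
Final price:
$136.80 - $27.36 = $109.44

$109.44


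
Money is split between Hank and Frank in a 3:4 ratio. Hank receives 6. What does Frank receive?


Find the multiplier:
6 / 3 = 2
Apply to Frank's share:
4 x 2 = 8

8


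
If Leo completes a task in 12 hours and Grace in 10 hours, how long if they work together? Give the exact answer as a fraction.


Leo's rate: 1/12 of the job per hour
Grace's rate: 1/10 of the job per hour
Combined rate: 1/12 + 1/10 = 11/60 per hour
Time = 1 / (11/60) = 60/11 hours (≈ 5.45 hours)

60/11 hours


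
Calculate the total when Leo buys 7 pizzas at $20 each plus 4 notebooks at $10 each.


Cost of pizzas:
7 x $20 = $140
Cost of notebooks:
4 x $10 = $40
Add both:
$140 + $40 = $180

$180


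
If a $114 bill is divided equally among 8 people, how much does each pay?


Total bill: $114
Number of people: 8
Each pays: $114 / 8 = $14.25

$14.25


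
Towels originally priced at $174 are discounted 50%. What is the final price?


Calculate the discount amount:
50% of $174 = $87
Subtract from original:
$174 - $87 = $87

$87


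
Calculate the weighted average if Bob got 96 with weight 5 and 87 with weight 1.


Weighted sum:
5 x 96 + 1 x 87 = 567
Total weight:
5 + 1 = 6
Weighted average:
567 / 6 = 94.5

94.5


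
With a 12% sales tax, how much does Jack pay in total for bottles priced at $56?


Calculate the tax:
12% of $56 = $6.72
Add tax to price:
$56 + $6.72 = $62.72

$62.72


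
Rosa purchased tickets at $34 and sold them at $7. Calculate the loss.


Selling price = $7
Cost price = $34
Loss = cost price - selling price:
Loss = $34 - $7 = $27

$27


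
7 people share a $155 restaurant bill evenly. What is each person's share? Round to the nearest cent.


Total bill: $155
Number of people: 7
Each pays: $155 / 7 = $22.1428... ≈ $22.14

$22.14


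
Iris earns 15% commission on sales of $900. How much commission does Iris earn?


Convert rate to decimal:
15% = 0.15
Multiply by sales:
$900 x 0.15 = $135

$135


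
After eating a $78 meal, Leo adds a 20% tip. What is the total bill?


Calculate the tip:
20% of $78 = $15.60
Add tip to meal cost:
$78 + $15.60 = $93.60

$93.60


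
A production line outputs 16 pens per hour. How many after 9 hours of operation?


Production rate: 16 pens per hour
Time: 9 hours
Total: 16 x 9 = 144 pens

144 pens


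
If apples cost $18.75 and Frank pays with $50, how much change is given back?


Start with the amount paid:
$50
Subtract the price:
$50 - $18.75 = $31.25

$31.25


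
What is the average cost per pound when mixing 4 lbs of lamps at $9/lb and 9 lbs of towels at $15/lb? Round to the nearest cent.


Cost of lamps:
4 x $9 = $36
Cost of towels:
9 x $15 = $135
Total cost: $36 + $135 = $171
Total weight: 13 lbs
Average: $171 / 13 = $13.1538... ≈ $13.15/lb

$13.15/lb


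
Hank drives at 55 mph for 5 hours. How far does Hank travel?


Use the formula: distance = speed x time
Speed = 55 mph, Time = 5 hours
55 x 5 = 275 miles

275 miles


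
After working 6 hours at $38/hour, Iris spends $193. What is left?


Calculate earnings:
6 x $38 = $228
Subtract spending:
$228 - $193 = $35

$35


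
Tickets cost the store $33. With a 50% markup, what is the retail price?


Calculate the markup amount:
50% of $33 = $16.50
Add to cost:
$33 + $16.50 = $49.50

$49.50


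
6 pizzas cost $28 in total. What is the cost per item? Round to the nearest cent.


Total cost: $28
Number of items: 6
Unit price: $28 / 6 = $4.6666... ≈ $4.67

$4.67


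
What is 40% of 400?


Convert percentage to decimal:
40% = 0.4
Multiply:
400 x 0.4 = 160

160


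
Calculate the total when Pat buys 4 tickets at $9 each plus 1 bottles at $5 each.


Cost of tickets:
4 x $9 = $36
Cost of bottles:
1 x $5 = $5
Add both:
$36 + $5 = $41

$41


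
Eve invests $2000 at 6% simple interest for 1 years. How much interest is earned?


Use the formula I = P x R x T / 100
P x R x T = 2000 x 6 x 1 = 12000
I = 12000 / 100 = $120

$120


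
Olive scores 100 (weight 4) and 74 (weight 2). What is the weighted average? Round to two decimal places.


Weighted sum:
4 x 100 + 2 x 74 = 548
Total weight:
4 + 2 = 6
Weighted average:
548 / 6 = 91.3333... ≈ 91.33

91.33


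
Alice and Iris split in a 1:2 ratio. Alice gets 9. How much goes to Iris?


Find the multiplier:
9 / 1 = 9
Apply to Iris's share:
2 x 9 = 18

18


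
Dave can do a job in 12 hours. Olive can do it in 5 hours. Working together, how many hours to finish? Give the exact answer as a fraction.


Dave's rate: 1/12 of the job per hour
Olive's rate: 1/5 of the job per hour
Combined rate: 1/12 + 1/5 = 17/60 per hour
Time = 1 / (17/60) = 60/17 hours (≈ 3.53 hours)

60/17 hours


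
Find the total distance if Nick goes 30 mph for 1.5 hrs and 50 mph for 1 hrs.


Leg 1 distance:
30 x 1.5 = 45 miles
Leg 2 distance:
50 x 1 = 50 miles
Total distance:
45 + 50 = 95 miles

95 miles


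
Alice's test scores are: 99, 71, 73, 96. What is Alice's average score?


Add the scores:
99 + 71 + 73 + 96 = 339
Divide by the number of tests:
339 / 4 = 84.75

84.75


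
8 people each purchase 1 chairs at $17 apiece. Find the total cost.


Cost per person:
1 x $17 = $17
Group total:
8 x $17 = $136

$136


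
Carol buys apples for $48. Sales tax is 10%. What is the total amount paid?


Calculate the tax:
10% of $48 = $4.80
Add tax to price:
$48 + $4.80 = $52.80

$52.80


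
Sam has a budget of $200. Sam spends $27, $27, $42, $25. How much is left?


Add up expenses:
$27 + $27 + $42 + $25 = $121
Subtract from budget:
$200 - $121 = $79

$79


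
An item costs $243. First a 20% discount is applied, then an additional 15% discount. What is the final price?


First discount:
20% of $243 = $48.60
Price after first discount:
$243 - $48.60 = $194.40
Second discount:
15% of $194.40 = $29.16
Final price:
$194.40 - $29.16 = $165.24

$165.24


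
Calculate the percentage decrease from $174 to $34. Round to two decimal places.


Find the absolute change:
|34 - 174| = 140
Divide by original and multiply by 100:
140 / 174 x 100 = 80.4597...% ≈ 80.46%

80.46%


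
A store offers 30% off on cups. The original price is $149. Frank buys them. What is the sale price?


Calculate the discount amount:
30% of $149 = $44.70
Subtract from original:
$149 - $44.70 = $104.30

$104.30


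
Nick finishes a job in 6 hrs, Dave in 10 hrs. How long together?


Nick's rate: 1/6 of the job per hour
Dave's rate: 1/10 of the job per hour
Combined rate: 1/6 + 1/10 = 4/15 per hour
Time = 1 / (4/15) = 15/4 = 3.75 hours

3.75 hours


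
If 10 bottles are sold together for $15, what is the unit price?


Total cost: $15
Number of items: 10
Unit price: $15 / 10 = $1.50

$1.50


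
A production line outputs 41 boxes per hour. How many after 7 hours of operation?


Production rate: 41 boxes per hour
Time: 7 hours
Total: 41 x 7 = 287 boxes

287 boxes


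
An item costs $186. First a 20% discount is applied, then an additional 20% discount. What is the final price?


First discount:
20% of $186 = $37.20
Price after first discount:
$186 - $37.20 = $148.80
Second discount:
20% of $148.80 = $29.76
Final price:
$148.80 - $29.76 = $119.04

$119.04


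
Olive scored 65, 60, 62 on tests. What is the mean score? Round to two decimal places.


Add the scores:
65 + 60 + 62 = 187
Divide by the number of tests:
187 / 3 = 62.3333... ≈ 62.33

62.33


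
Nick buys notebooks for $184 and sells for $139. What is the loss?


Selling price = $139
Cost price = $184
Loss = cost price - selling price:
Loss = $184 - $139 = $45

$45


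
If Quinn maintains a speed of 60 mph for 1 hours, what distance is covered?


Use the formula: distance = speed x time
Speed = 60 mph, Time = 1 hours
60 x 1 = 60 miles

60 miles


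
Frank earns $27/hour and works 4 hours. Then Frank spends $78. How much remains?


Calculate earnings:
4 x $27 = $108
Subtract spending:
$108 - $78 = $30

$30


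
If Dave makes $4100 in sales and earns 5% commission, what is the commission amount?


Convert rate to decimal:
5% = 0.05
Multiply by sales:
$4100 x 0.05 = $205

$205


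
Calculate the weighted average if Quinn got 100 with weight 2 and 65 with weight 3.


Weighted sum:
2 x 100 + 3 x 65 = 395
Total weight:
2 + 3 = 5
Weighted average:
395 / 5 = 79

79


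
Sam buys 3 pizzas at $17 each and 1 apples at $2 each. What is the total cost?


Cost of pizzas:
3 x $17 = $51
Cost of apples:
1 x $2 = $2
Add both:
$51 + $2 = $53

$53


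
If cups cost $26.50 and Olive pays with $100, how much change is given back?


Start with the amount paid:
$100
Subtract the price:
$100 - $26.50 = $73.50

$73.50


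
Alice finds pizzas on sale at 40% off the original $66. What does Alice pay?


Calculate the discount amount:
40% of $66 = $26.40
Subtract from original:
$66 - $26.40 = $39.60

$39.60


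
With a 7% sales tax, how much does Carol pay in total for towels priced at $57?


Calculate the tax:
7% of $57 = $3.99
Add tax to price:
$57 + $3.99 = $60.99

$60.99


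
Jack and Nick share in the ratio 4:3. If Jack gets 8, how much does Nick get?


Find the multiplier:
8 / 4 = 2
Apply to Nick's share:
3 x 2 = 6

6


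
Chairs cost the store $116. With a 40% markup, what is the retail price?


Calculate the markup amount:
40% of $116 = $46.40
Add to cost:
$116 + $46.40 = $162.40

$162.40


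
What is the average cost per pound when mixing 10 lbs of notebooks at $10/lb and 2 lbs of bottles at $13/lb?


Cost of notebooks:
10 x $10 = $100
Cost of bottles:
2 x $13 = $26
Total cost: $100 + $26 = $126
Total weight: 12 lbs
Average: $126 / 12 = $10.50/lb

$10.50/lb


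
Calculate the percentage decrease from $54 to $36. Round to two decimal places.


Find the absolute change:
|36 - 54| = 18
Divide by original and multiply by 100:
18 / 54 x 100 = 33.3333...% ≈ 33.33%

33.33%


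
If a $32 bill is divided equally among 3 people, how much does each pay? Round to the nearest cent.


Total bill: $32
Number of people: 3
Each pays: $32 / 3 = $10.6666... ≈ $10.67

$10.67


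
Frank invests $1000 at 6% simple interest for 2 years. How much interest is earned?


Use the formula I = P x R x T / 100
P x R x T = 1000 x 6 x 2 = 12000
I = 12000 / 100 = $120

$120


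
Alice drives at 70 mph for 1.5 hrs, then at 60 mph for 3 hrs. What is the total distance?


Leg 1 distance:
70 x 1.5 = 105 miles
Leg 2 distance:
60 x 3 = 180 miles
Total distance:
105 + 180 = 285 miles

285 miles


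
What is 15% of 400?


Convert percentage to decimal:
15% = 0.15
Multiply:
400 x 0.15 = 60

60


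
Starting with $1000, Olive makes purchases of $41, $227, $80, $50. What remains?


Add up expenses:
$41 + $227 + $80 + $50 = $398
Subtract from budget:
$1000 - $398 = $602

$602


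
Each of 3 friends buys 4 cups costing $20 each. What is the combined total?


Cost per person:
4 x $20 = $80
Group total:
3 x $80 = $240

$240


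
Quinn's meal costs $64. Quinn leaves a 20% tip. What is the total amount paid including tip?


Calculate the tip:
20% of $64 = $12.80
Add tip to meal cost:
$64 + $12.80 = $76.80

$76.80


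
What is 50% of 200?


Convert percentage to decimal:
50% = 0.5
Multiply:
200 x 0.5 = 100

100


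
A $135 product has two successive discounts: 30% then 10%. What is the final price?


First discount:
30% of $135 = $40.50
Price after first discount:
$135 - $40.50 = $94.50
Second discount:
10% of $94.50 = $9.45
Final price:
$94.50 - $9.45 = $85.05

$85.05


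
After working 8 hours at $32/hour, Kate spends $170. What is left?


Calculate earnings:
8 x $32 = $256
Subtract spending:
$256 - $170 = $86

$86


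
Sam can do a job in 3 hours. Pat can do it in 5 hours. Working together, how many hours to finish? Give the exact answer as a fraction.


Sam's rate: 1/3 of the job per hour
Pat's rate: 1/5 of the job per hour
Combined rate: 1/3 + 1/5 = 8/15 per hour
Time = 1 / (8/15) = 15/8 hours (≈ 1.88 hours)

15/8 hours


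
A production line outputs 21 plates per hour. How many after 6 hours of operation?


Production rate: 21 plates per hour
Time: 6 hours
Total: 21 x 6 = 126 plates

126 plates


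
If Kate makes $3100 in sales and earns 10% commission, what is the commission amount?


Convert rate to decimal:
10% = 0.1
Multiply by sales:
$3100 x 0.1 = $310

$310


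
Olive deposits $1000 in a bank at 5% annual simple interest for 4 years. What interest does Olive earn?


Use the formula I = P x R x T / 100
P x R x T = 1000 x 5 x 4 = 20000
I = 20000 / 100 = $200

$200


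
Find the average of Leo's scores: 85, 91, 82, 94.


Add the scores:
85 + 91 + 82 + 94 = 352
Divide by the number of tests:
352 / 4 = 88

88


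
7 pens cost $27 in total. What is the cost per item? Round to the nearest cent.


Total cost: $27
Number of items: 7
Unit price: $27 / 7 = $3.8571... ≈ $3.86

$3.86


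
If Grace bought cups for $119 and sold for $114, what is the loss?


Selling price = $114
Cost price = $119
Loss = cost price - selling price:
Loss = $119 - $114 = $5

$5


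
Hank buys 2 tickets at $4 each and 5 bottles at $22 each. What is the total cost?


Cost of tickets:
2 x $4 = $8
Cost of bottles:
5 x $22 = $110
Add both:
$8 + $110 = $118

$118


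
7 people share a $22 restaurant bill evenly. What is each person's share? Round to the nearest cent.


Total bill: $22
Number of people: 7
Each pays: $22 / 7 = $3.1428... ≈ $3.14

$3.14


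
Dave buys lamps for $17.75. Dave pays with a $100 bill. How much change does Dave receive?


Start with the amount paid:
$100
Subtract the price:
$100 - $17.75 = $82.25

$82.25


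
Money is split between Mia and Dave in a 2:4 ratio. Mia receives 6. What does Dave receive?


Find the multiplier:
6 / 2 = 3
Apply to Dave's share:
4 x 3 = 12

12


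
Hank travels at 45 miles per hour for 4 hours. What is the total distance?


Use the formula: distance = speed x time
Speed = 45 mph, Time = 4 hours
45 x 4 = 180 miles

180 miles


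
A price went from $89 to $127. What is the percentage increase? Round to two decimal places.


Find the absolute change:
|127 - 89| = 38
Divide by original and multiply by 100:
38 / 89 x 100 = 42.6966...% ≈ 42.7%

42.7%


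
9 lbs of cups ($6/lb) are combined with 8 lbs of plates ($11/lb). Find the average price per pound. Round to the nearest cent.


Cost of cups:
9 x $6 = $54
Cost of plates:
8 x $11 = $88
Total cost: $54 + $88 = $142
Total weight: 17 lbs
Average: $142 / 17 = $8.3529... ≈ $8.35/lb

$8.35/lb


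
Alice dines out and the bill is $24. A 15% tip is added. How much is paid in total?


Calculate the tip:
15% of $24 = $3.60
Add tip to meal cost:
$24 + $3.60 = $27.60

$27.60


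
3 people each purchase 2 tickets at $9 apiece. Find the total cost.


Cost per person:
2 x $9 = $18
Group total:
3 x $18 = $54

$54


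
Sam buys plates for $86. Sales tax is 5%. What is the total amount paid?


Calculate the tax:
5% of $86 = $4.30
Add tax to price:
$86 + $4.30 = $90.30

$90.30


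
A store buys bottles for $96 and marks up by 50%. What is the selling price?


Calculate the markup amount:
50% of $96 = $48
Add to cost:
$96 + $48 = $144

$144


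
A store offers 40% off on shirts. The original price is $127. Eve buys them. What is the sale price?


Calculate the discount amount:
40% of $127 = $50.80
Subtract from original:
$127 - $50.80 = $76.20

$76.20


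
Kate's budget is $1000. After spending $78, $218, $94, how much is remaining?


Add up expenses:
$78 + $218 + $94 = $390
Subtract from budget:
$1000 - $390 = $610

$610


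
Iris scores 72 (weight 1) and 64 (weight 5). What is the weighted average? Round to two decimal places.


Weighted sum:
1 x 72 + 5 x 64 = 392
Total weight:
1 + 5 = 6
Weighted average:
392 / 6 = 65.3333... ≈ 65.33

65.33


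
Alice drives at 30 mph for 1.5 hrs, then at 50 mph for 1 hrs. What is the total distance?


Leg 1 distance:
30 x 1.5 = 45 miles
Leg 2 distance:
50 x 1 = 50 miles
Total distance:
45 + 50 = 95 miles

95 miles


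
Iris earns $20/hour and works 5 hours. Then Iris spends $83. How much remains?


Calculate earnings:
5 x $20 = $100
Subtract spending:
$100 - $83 = $17

$17


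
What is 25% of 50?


Convert percentage to decimal:
25% = 0.25
Multiply:
50 x 0.25 = 12.5

12.5


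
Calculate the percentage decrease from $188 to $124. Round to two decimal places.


Find the absolute change:
|124 - 188| = 64
Divide by original and multiply by 100:
64 / 188 x 100 = 34.0425...% ≈ 34.04%

34.04%


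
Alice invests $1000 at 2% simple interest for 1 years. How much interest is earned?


Use the formula I = P x R x T / 100
P x R x T = 1000 x 2 x 1 = 2000
I = 2000 / 100 = $20

$20


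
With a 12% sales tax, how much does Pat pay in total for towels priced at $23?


Calculate the tax:
12% of $23 = $2.76
Add tax to price:
$23 + $2.76 = $25.76

$25.76


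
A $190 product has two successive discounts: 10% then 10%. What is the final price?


First discount:
10% of $190 = $19
Price after first discount:
$190 - $19 = $171
Second discount:
10% of $171 = $17.10
Final price:
$171 - $17.10 = $153.90

$153.90


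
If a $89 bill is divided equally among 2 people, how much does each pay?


Total bill: $89
Number of people: 2
Each pays: $89 / 2 = $44.50

$44.50


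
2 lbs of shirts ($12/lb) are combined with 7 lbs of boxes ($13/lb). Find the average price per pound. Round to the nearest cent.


Cost of shirts:
2 x $12 = $24
Cost of boxes:
7 x $13 = $91
Total cost: $24 + $91 = $115
Total weight: 9 lbs
Average: $115 / 9 = $12.7777... ≈ $12.78/lb

$12.78/lb


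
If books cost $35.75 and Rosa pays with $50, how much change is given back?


Start with the amount paid:
$50
Subtract the price:
$50 - $35.75 = $14.25

$14.25


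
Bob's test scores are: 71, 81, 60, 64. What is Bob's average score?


Add the scores:
71 + 81 + 60 + 64 = 276
Divide by the number of tests:
276 / 4 = 69

69


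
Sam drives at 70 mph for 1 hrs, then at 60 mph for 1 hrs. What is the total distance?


Leg 1 distance:
70 x 1 = 70 miles
Leg 2 distance:
60 x 1 = 60 miles
Total distance:
70 + 60 = 130 miles

130 miles


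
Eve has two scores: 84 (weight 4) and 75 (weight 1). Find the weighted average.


Weighted sum:
4 x 84 + 1 x 75 = 411
Total weight:
4 + 1 = 5
Weighted average:
411 / 5 = 82.2

82.2


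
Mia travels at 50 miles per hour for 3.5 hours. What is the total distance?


Use the formula: distance = speed x time
Speed = 50 mph, Time = 3.5 hours
50 x 3.5 = 175 miles

175 miles


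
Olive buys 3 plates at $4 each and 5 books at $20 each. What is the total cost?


Cost of plates:
3 x $4 = $12
Cost of books:
5 x $20 = $100
Add both:
$12 + $100 = $112

$112


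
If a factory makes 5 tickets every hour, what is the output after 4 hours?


Production rate: 5 tickets per hour
Time: 4 hours
Total: 5 x 4 = 20 tickets

20 tickets


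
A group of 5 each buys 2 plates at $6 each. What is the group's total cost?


Cost per person:
2 x $6 = $12
Group total:
5 x $12 = $60

$60


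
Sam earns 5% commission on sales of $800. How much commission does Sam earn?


Convert rate to decimal:
5% = 0.05
Multiply by sales:
$800 x 0.05 = $40

$40


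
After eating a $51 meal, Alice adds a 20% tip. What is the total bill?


Calculate the tip:
20% of $51 = $10.20
Add tip to meal cost:
$51 + $10.20 = $61.20

$61.20


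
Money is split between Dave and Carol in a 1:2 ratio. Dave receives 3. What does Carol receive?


Find the multiplier:
3 / 1 = 3
Apply to Carol's share:
2 x 3 = 6

6


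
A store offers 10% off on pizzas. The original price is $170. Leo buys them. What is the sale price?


Calculate the discount amount:
10% of $170 = $17
Subtract from original:
$170 - $17 = $153

$153


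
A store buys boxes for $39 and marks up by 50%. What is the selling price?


Calculate the markup amount:
50% of $39 = $19.50
Add to cost:
$39 + $19.50 = $58.50

$58.50


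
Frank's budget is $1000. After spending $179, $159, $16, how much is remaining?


Add up expenses:
$179 + $159 + $16 = $354
Subtract from budget:
$1000 - $354 = $646

$646


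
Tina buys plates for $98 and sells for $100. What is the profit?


Selling price = $100
Cost price = $98
Profit = selling price - cost price:
Profit = $100 - $98 = $2

$2


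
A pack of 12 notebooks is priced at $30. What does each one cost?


Total cost: $30
Number of items: 12
Unit price: $30 / 12 = $2.50

$2.50


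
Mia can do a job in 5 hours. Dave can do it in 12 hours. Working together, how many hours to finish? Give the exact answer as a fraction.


Mia's rate: 1/5 of the job per hour
Dave's rate: 1/12 of the job per hour
Combined rate: 1/5 + 1/12 = 17/60 per hour
Time = 1 / (17/60) = 60/17 hours (≈ 3.53 hours)

60/17 hours


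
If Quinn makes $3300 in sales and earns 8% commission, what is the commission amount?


Convert rate to decimal:
8% = 0.08
Multiply by sales:
$3300 x 0.08 = $264

$264


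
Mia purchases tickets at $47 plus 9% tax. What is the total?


Calculate the tax:
9% of $47 = $4.23
Add tax to price:
$47 + $4.23 = $51.23

$51.23


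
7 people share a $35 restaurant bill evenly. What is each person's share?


Total bill: $35
Number of people: 7
Each pays: $35 / 7 = $5

$5


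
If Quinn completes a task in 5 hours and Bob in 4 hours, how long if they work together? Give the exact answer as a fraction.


Quinn's rate: 1/5 of the job per hour
Bob's rate: 1/4 of the job per hour
Combined rate: 1/5 + 1/4 = 9/20 per hour
Time = 1 / (9/20) = 20/9 hours (≈ 2.22 hours)

20/9 hours
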